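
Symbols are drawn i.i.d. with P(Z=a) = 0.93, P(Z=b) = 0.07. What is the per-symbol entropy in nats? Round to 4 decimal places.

0.2536 nats

H(Z) = −Σ p·ln p.
  −(0.93)·ln(0.93) = 0.06749
  −(0.07)·ln(0.07) = 0.18615
Sum: 0.06749 + 0.18615 = 0.2536 nats.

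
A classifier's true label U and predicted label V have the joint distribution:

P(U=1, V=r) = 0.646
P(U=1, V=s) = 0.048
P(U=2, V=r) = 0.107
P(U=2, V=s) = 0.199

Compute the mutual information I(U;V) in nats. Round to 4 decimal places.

0.1864 nats

Marginals: p(U) = (0.6940, 0.3060), p(V) = (0.7530, 0.2470).
I(U;V) = Σ p(x,y)·ln[p(x,y)/(p(x)p(y))].
  (1,r): 0.646·ln(1.2362) = 0.13696
  (1,s): 0.048·ln(0.2800) = -0.06110
  (2,r): 0.107·ln(0.4644) = -0.08208
  (2,s): 0.199·ln(2.6329) = 0.19265
Sum = 0.1864 nats.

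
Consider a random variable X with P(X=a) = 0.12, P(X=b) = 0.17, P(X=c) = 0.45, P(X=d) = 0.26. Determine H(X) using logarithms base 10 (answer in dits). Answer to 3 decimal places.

H(X) = −Σ p·log₁₀ p.
  −(0.12)·log₁₀(0.12) = 0.1105
  −(0.17)·log₁₀(0.17) = 0.1308
  −(0.45)·log₁₀(0.45) = 0.1561
  −(0.26)·log₁₀(0.26) = 0.1521
Sum: 0.1105 + 0.1308 + 0.1561 + 0.1521 = 0.549 dits.

0.549 dits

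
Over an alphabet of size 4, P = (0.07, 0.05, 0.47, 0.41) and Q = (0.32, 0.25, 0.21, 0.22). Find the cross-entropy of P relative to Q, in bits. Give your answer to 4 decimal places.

2.1689 bits

H(P,Q) = −Σ p·log₂ q.
  −0.07·log₂(0.32) = 0.11507
  −0.05·log₂(0.25) = 0.10000
  −0.47·log₂(0.21) = 1.05822
  −0.41·log₂(0.22) = 0.89561
H(P,Q) = 2.1689 bits.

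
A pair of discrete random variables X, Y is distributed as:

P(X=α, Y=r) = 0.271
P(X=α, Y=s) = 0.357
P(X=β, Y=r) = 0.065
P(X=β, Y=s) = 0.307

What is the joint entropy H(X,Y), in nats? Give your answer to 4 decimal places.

H(X,Y) = −Σ p(x,y)·ln p(x,y) over all 4 cells.
  cell (α,r): −0.271·ln0.271 = 0.35383
  cell (α,s): −0.357·ln0.357 = 0.36772
  cell (β,r): −0.065·ln0.065 = 0.17767
  cell (β,s): −0.307·ln0.307 = 0.36254
Sum = 1.2618 nats.

1.2618 nats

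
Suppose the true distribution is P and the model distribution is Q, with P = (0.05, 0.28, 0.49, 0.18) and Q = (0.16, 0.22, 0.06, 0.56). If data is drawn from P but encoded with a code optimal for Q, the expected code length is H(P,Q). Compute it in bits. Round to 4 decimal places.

H(P,Q) = −Σ p·log₂ q.
  −0.05·log₂(0.16) = 0.13219
  −0.28·log₂(0.22) = 0.61164
  −0.49·log₂(0.06) = 1.98886
  −0.18·log₂(0.56) = 0.15057
H(P,Q) = 2.8833 bits.

2.8833 bits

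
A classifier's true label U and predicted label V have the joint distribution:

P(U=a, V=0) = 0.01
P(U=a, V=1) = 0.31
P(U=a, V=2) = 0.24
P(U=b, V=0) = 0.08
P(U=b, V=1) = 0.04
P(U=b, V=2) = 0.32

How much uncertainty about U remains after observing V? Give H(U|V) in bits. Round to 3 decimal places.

0.776 bits

Marginals: p(U) = (0.5600, 0.4400), p(V) = (0.0900, 0.3500, 0.5600).
H(U|V) = Σ p(V) · H(U|V=·).
  V=0: p=0.0900, H(U|V=0) = 0.5033
  V=1: p=0.3500, H(U|V=1) = 0.5127
  V=2: p=0.5600, H(U|V=2) = 0.9852
Weighted sum = 0.776 bits.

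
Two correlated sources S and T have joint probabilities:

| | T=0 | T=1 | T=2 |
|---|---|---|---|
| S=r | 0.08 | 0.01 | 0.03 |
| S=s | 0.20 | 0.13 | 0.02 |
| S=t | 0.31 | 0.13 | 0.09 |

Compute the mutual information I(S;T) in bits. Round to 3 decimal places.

Marginals: p(S) = (0.1200, 0.3500, 0.5300), p(T) = (0.5900, 0.2700, 0.1400).
I(S;T) = H(S) + H(T) − H(S,T).
H(S) = 1.3826, H(T) = 1.3562, H(S,T) = 2.6887.
I(S;T) = 1.3826 + 1.3562 − 2.6887 = 0.050 bits.

0.050 bits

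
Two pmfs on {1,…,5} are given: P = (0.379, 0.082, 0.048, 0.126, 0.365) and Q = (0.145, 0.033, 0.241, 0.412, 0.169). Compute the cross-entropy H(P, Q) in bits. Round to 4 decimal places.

2.6553 bits

H(P,Q) = −Σ p·log₂ q.
  −0.379·log₂(0.145) = 1.05585
  −0.082·log₂(0.033) = 0.40355
  −0.048·log₂(0.241) = 0.09854
  −0.126·log₂(0.412) = 0.16119
  −0.365·log₂(0.169) = 0.93619
H(P,Q) = 2.6553 bits.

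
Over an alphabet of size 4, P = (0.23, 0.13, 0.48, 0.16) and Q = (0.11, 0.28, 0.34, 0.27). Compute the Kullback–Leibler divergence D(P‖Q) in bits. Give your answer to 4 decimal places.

D(P‖Q) = Σ p·log₂(p/q).
  0.23·log₂(0.23/0.11) = 0.24475
  0.13·log₂(0.13/0.28) = -0.14390
  0.48·log₂(0.48/0.34) = 0.23880
  0.16·log₂(0.16/0.27) = -0.12078
D(P‖Q) = 0.2189 bits.

0.2189 bits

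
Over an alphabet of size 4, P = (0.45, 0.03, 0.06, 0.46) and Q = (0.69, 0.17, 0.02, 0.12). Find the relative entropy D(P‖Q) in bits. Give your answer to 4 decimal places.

0.6343 bits

D(P‖Q) = Σ p·log₂(p/q).
  0.45·log₂(0.45/0.69) = -0.27750
  0.03·log₂(0.03/0.17) = -0.07508
  0.06·log₂(0.06/0.02) = 0.09510
  0.46·log₂(0.46/0.12) = 0.89176
D(P‖Q) = 0.6343 bits.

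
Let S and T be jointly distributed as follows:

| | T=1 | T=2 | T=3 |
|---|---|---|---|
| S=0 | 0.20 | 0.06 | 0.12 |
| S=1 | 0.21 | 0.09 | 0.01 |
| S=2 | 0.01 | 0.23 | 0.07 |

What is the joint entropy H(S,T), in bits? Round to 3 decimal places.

H(S,T) = −Σ p(x,y)·log₂ p(x,y) over all 9 cells.
  cell (0,1): −0.20·log₂0.20 = 0.4644
  cell (0,2): −0.06·log₂0.06 = 0.2435
  cell (0,3): −0.12·log₂0.12 = 0.3671
  cell (1,1): −0.21·log₂0.21 = 0.4728
  cell (1,2): −0.09·log₂0.09 = 0.3127
  cell (1,3): −0.01·log₂0.01 = 0.0664
  cell (2,1): −0.01·log₂0.01 = 0.0664
  cell (2,2): −0.23·log₂0.23 = 0.4877
  cell (2,3): −0.07·log₂0.07 = 0.2686
Sum = 2.750 bits.

2.750 bits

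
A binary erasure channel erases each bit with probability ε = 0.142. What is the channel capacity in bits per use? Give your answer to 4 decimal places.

Binary erasure channel: capacity C = 1 − ε.
C = 1 − 0.142 = 0.8580 bits per channel use.

0.8580 bits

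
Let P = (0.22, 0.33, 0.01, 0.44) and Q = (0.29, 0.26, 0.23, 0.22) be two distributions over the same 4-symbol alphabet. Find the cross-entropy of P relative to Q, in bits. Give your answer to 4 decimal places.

2.0166 bits

H(P,Q) = −Σ p·log₂ q.
  −0.22·log₂(0.29) = 0.39289
  −0.33·log₂(0.26) = 0.64133
  −0.01·log₂(0.23) = 0.02120
  −0.44·log₂(0.22) = 0.96115
H(P,Q) = 2.0166 bits.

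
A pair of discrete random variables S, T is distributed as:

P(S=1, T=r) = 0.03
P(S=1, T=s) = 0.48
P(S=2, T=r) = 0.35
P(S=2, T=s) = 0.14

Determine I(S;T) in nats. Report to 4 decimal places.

0.2568 nats

Marginals: p(S) = (0.5100, 0.4900), p(T) = (0.3800, 0.6200).
I(S;T) = H(S) + H(T) − H(S,T).
H(S) = 0.6929, H(T) = 0.6641, H(S,T) = 1.1002.
I(S;T) = 0.6929 + 0.6641 − 1.1002 = 0.2568 nats.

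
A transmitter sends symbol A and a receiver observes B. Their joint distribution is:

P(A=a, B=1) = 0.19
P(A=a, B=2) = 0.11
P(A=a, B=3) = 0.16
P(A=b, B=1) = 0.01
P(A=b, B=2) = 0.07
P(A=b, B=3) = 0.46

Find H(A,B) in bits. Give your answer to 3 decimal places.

H(A,B) = −Σ p(x,y)·log₂ p(x,y) over all 6 cells.
  cell (a,1): −0.19·log₂0.19 = 0.4552
  cell (a,2): −0.11·log₂0.11 = 0.3503
  cell (a,3): −0.16·log₂0.16 = 0.4230
  cell (b,1): −0.01·log₂0.01 = 0.0664
  cell (b,2): −0.07·log₂0.07 = 0.2686
  cell (b,3): −0.46·log₂0.46 = 0.5153
Sum = 2.079 bits.

2.079 bits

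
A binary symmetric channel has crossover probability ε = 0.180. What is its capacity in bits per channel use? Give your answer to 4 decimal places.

0.3199 bits

Binary symmetric channel: C = 1 − h₂(ε) where h₂ is the binary entropy function.
h₂(0.180) = −0.180·log₂0.180 − 0.820·log₂0.820 = 0.6801.
C = 1 − 0.6801 = 0.3199 bits per channel use.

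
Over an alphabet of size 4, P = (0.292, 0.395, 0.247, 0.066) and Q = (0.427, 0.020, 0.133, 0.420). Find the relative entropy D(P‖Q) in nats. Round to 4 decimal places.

1.0981 nats

D(P‖Q) = Σ p·ln(p/q).
  0.292·ln(0.292/0.427) = -0.11097
  0.395·ln(0.395/0.020) = 1.17835
  0.247·ln(0.247/0.133) = 0.15290
  0.066·ln(0.066/0.420) = -0.12214
D(P‖Q) = 1.0981 nats.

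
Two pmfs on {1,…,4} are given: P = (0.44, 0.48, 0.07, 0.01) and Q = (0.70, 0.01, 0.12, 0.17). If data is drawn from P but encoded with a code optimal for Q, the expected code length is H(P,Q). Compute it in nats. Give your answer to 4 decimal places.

H(P,Q) = −Σ p·ln q.
  −0.44·ln(0.70) = 0.15694
  −0.48·ln(0.01) = 2.21048
  −0.07·ln(0.12) = 0.14842
  −0.01·ln(0.17) = 0.01772
H(P,Q) = 2.5336 nats.

2.5336 nats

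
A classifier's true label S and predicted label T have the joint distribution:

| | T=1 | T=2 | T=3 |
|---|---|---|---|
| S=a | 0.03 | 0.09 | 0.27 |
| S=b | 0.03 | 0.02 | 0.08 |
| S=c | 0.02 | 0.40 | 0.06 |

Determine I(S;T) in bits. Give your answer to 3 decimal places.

Marginals: p(S) = (0.3900, 0.1300, 0.4800), p(T) = (0.0800, 0.5100, 0.4100).
I(S;T) = Σ p(x,y)·log₂[p(x,y)/(p(x)p(y))].
  (a,1): 0.03·log₂(0.9615) = -0.0017
  (a,2): 0.09·log₂(0.4525) = -0.1030
  (a,3): 0.27·log₂(1.6886) = 0.2041
  (b,1): 0.03·log₂(2.8846) = 0.0459
  (b,2): 0.02·log₂(0.3017) = -0.0346
  (b,3): 0.08·log₂(1.5009) = 0.0469
  (c,1): 0.02·log₂(0.5208) = -0.0188
  (c,2): 0.40·log₂(1.6340) = 0.2834
  (c,3): 0.06·log₂(0.3049) = -0.1028
Sum = 0.319 bits.

0.319 bits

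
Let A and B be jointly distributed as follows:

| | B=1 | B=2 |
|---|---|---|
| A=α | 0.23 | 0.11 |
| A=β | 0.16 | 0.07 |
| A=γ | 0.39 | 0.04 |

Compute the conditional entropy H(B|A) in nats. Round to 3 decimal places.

0.488 nats

Chain rule: H(B|A) = H(A,B) − H(A).
Marginals: p(A) = (0.3400, 0.2300, 0.4300), p(B) = (0.7800, 0.2200).
H(A,B) = 1.5562 nats; H(A) = 1.0677 nats.
H(B|A) = 1.5562 − 1.0677 = 0.488 nats.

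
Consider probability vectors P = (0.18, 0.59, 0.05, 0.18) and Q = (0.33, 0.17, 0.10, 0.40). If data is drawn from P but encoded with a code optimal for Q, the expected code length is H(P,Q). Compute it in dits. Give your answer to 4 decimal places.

H(P,Q) = −Σ p·log₁₀ q.
  −0.18·log₁₀(0.33) = 0.08667
  −0.59·log₁₀(0.17) = 0.45404
  −0.05·log₁₀(0.10) = 0.05000
  −0.18·log₁₀(0.40) = 0.07163
H(P,Q) = 0.6623 dits.

0.6623 dits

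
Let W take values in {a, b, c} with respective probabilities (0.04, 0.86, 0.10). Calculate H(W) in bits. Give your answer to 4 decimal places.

0.7051 bits

H(W) = −Σ p·log₂ p.
  −(0.04)·log₂(0.04) = 0.18575
  −(0.86)·log₂(0.86) = 0.18713
  −(0.10)·log₂(0.10) = 0.33219
Sum: 0.18575 + 0.18713 + 0.33219 = 0.7051 bits.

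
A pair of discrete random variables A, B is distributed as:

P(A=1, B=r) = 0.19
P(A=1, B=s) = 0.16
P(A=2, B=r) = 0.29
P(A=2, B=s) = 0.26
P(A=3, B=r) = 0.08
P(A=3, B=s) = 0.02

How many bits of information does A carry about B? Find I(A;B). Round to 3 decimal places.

0.020 bits

Marginals: p(A) = (0.3500, 0.5500, 0.1000), p(B) = (0.5600, 0.4400).
I(A;B) = H(A) + H(B) − H(A,B).
H(A) = 1.3367, H(B) = 0.9896, H(A,B) = 2.3058.
I(A;B) = 1.3367 + 0.9896 − 2.3058 = 0.020 bits.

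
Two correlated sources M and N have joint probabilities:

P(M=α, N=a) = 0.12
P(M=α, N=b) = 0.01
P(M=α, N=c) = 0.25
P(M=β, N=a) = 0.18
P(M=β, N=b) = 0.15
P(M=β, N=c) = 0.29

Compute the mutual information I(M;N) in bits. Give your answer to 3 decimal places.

0.075 bits

Marginals: p(M) = (0.3800, 0.6200), p(N) = (0.3000, 0.1600, 0.5400).
I(M;N) = H(M) + H(N) − H(M,N).
H(M) = 0.9580, H(N) = 1.4241, H(M,N) = 2.3073.
I(M;N) = 0.9580 + 1.4241 − 2.3073 = 0.075 bits.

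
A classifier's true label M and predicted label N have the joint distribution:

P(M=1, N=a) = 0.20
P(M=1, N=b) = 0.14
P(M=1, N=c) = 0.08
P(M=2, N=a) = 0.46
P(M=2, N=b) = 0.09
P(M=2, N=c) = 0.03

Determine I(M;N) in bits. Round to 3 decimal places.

0.082 bits

Marginals: p(M) = (0.4200, 0.5800), p(N) = (0.6600, 0.2300, 0.1100).
I(M;N) = Σ p(x,y)·log₂[p(x,y)/(p(x)p(y))].
  (1,a): 0.20·log₂(0.7215) = -0.0942
  (1,b): 0.14·log₂(1.4493) = 0.0749
  (1,c): 0.08·log₂(1.7316) = 0.0634
  (2,a): 0.46·log₂(1.2017) = 0.1219
  (2,b): 0.09·log₂(0.6747) = -0.0511
  (2,c): 0.03·log₂(0.4702) = -0.0327
Sum = 0.082 bits.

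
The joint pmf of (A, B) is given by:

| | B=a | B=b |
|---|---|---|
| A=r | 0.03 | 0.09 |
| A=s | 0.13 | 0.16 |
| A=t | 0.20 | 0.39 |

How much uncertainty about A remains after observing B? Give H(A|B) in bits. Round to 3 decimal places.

1.322 bits

Marginals: p(A) = (0.1200, 0.2900, 0.5900), p(B) = (0.3600, 0.6400).
H(A|B) = Σ p(B) · H(A|B=·).
  B=a: p=0.3600, H(A|B=a) = 1.3005
  B=b: p=0.6400, H(A|B=b) = 1.3334
Weighted sum = 1.322 bits.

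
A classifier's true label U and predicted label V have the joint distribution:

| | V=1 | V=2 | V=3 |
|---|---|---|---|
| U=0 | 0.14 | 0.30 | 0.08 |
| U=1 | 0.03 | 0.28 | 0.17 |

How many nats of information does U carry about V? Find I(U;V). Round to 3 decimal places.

Marginals: p(U) = (0.5200, 0.4800), p(V) = (0.1700, 0.5800, 0.2500).
I(U;V) = Σ p(x,y)·ln[p(x,y)/(p(x)p(y))].
  (0,1): 0.14·ln(1.5837) = 0.0644
  (0,2): 0.30·ln(0.9947) = -0.0016
  (0,3): 0.08·ln(0.6154) = -0.0388
  (1,1): 0.03·ln(0.3676) = -0.0300
  (1,2): 0.28·ln(1.0057) = 0.0016
  (1,3): 0.17·ln(1.4167) = 0.0592
Sum = 0.055 nats.

0.055 nats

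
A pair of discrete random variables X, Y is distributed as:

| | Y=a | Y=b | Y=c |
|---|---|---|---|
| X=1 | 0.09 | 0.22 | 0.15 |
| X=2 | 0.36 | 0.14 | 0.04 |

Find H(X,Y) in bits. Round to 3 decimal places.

H(X,Y) = −Σ p(x,y)·log₂ p(x,y) over all 6 cells.
  cell (1,a): −0.09·log₂0.09 = 0.3127
  cell (1,b): −0.22·log₂0.22 = 0.4806
  cell (1,c): −0.15·log₂0.15 = 0.4105
  cell (2,a): −0.36·log₂0.36 = 0.5306
  cell (2,b): −0.14·log₂0.14 = 0.3971
  cell (2,c): −0.04·log₂0.04 = 0.1858
Sum = 2.317 bits.

2.317 bits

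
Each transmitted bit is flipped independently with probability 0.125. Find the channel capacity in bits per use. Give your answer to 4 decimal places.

0.4564 bits

Binary symmetric channel: C = 1 − h₂(ε) where h₂ is the binary entropy function.
h₂(0.125) = −0.125·log₂0.125 − 0.875·log₂0.875 = 0.5436.
C = 1 − 0.5436 = 0.4564 bits per channel use.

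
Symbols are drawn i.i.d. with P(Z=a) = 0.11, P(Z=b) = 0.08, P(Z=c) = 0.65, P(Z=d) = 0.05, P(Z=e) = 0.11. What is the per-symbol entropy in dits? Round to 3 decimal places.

0.485 dits

H(Z) = −Σ p·log₁₀ p.
  −(0.11)·log₁₀(0.11) = 0.1054
  −(0.08)·log₁₀(0.08) = 0.0878
  −(0.65)·log₁₀(0.65) = 0.1216
  −(0.05)·log₁₀(0.05) = 0.0651
  −(0.11)·log₁₀(0.11) = 0.1054
Sum: 0.1054 + 0.0878 + 0.1216 + 0.0651 + 0.1054 = 0.485 dits.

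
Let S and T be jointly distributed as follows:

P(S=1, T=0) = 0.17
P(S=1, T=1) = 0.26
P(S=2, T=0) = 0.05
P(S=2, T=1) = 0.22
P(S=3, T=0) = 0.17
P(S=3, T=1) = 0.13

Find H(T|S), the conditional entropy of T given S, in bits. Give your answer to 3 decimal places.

Chain rule: H(T|S) = H(S,T) − H(S).
Marginals: p(S) = (0.4300, 0.2700, 0.3000), p(T) = (0.3900, 0.6100).
H(S,T) = 2.4538 bits; H(S) = 1.5547 bits.
H(T|S) = 2.4538 − 1.5547 = 0.899 bits.

0.899 bits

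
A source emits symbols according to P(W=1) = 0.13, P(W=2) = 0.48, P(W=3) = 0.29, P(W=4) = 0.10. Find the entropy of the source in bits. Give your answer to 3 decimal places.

1.741 bits

H(W) = −Σ p·log₂ p.
  −(0.13)·log₂(0.13) = 0.3826
  −(0.48)·log₂(0.48) = 0.5083
  −(0.29)·log₂(0.29) = 0.5179
  −(0.10)·log₂(0.10) = 0.3322
Sum: 0.3826 + 0.5083 + 0.5179 + 0.3322 = 1.741 bits.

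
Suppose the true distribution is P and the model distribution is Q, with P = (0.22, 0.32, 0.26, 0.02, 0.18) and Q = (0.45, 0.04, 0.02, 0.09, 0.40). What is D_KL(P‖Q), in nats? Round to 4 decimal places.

D(P‖Q) = Σ p·ln(p/q).
  0.22·ln(0.22/0.45) = -0.15744
  0.32·ln(0.32/0.04) = 0.66542
  0.26·ln(0.26/0.02) = 0.66689
  0.02·ln(0.02/0.09) = -0.03008
  0.18·ln(0.18/0.40) = -0.14373
D(P‖Q) = 1.0011 nats.

1.0011 nats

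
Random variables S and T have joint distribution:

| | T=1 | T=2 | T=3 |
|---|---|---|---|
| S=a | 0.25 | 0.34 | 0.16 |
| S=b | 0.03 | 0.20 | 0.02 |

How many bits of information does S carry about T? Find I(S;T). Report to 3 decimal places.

0.070 bits

Marginals: p(S) = (0.7500, 0.2500), p(T) = (0.2800, 0.5400, 0.1800).
I(S;T) = H(S) + H(T) − H(S,T).
H(S) = 0.8113, H(T) = 1.4396, H(S,T) = 2.1812.
I(S;T) = 0.8113 + 1.4396 − 2.1812 = 0.070 bits.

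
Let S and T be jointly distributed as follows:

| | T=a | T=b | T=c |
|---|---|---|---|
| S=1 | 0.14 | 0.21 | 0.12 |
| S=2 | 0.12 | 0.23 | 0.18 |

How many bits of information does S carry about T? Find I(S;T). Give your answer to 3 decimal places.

0.008 bits

Marginals: p(S) = (0.4700, 0.5300), p(T) = (0.2600, 0.4400, 0.3000).
I(S;T) = Σ p(x,y)·log₂[p(x,y)/(p(x)p(y))].
  (1,a): 0.14·log₂(1.1457) = 0.0275
  (1,b): 0.21·log₂(1.0155) = 0.0047
  (1,c): 0.12·log₂(0.8511) = -0.0279
  (2,a): 0.12·log₂(0.8708) = -0.0239
  (2,b): 0.23·log₂(0.9863) = -0.0046
  (2,c): 0.18·log₂(1.1321) = 0.0322
Sum = 0.008 bits.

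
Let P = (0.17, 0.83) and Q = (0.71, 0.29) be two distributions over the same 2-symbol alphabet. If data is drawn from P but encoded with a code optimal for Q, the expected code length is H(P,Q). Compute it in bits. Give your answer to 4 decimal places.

1.5663 bits

H(P,Q) = −Σ p·log₂ q.
  −0.17·log₂(0.71) = 0.08400
  −0.83·log₂(0.29) = 1.48228
H(P,Q) = 1.5663 bits.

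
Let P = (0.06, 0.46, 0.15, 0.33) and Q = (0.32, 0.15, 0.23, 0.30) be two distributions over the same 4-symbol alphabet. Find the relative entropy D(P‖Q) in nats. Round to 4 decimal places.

0.3824 nats

D(P‖Q) = Σ p·ln(p/q).
  0.06·ln(0.06/0.32) = -0.10044
  0.46·ln(0.46/0.15) = 0.51547
  0.15·ln(0.15/0.23) = -0.06412
  0.33·ln(0.33/0.30) = 0.03145
D(P‖Q) = 0.3824 nats.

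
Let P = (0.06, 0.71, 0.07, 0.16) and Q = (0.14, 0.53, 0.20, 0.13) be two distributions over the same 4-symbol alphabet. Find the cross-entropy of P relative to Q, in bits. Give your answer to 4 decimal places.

1.4540 bits

H(P,Q) = −Σ p·log₂ q.
  −0.06·log₂(0.14) = 0.17019
  −0.71·log₂(0.53) = 0.65031
  −0.07·log₂(0.20) = 0.16253
  −0.16·log₂(0.13) = 0.47095
H(P,Q) = 1.4540 bits.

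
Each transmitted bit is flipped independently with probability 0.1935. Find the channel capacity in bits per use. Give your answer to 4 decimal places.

0.2913 bits

Binary symmetric channel: C = 1 − h₂(ε) where h₂ is the binary entropy function.
h₂(0.1935) = −0.1935·log₂0.1935 − 0.8065·log₂0.8065 = 0.7087.
C = 1 − 0.7087 = 0.2913 bits per channel use.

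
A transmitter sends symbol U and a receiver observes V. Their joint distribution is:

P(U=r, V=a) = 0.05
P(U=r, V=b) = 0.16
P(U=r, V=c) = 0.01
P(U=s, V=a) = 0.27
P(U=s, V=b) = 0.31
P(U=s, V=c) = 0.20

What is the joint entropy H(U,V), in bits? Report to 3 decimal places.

2.204 bits

H(U,V) = −Σ p(x,y)·log₂ p(x,y) over all 6 cells.
  cell (r,a): −0.05·log₂0.05 = 0.2161
  cell (r,b): −0.16·log₂0.16 = 0.4230
  cell (r,c): −0.01·log₂0.01 = 0.0664
  cell (s,a): −0.27·log₂0.27 = 0.5100
  cell (s,b): −0.31·log₂0.31 = 0.5238
  cell (s,c): −0.20·log₂0.20 = 0.4644
Sum = 2.204 bits.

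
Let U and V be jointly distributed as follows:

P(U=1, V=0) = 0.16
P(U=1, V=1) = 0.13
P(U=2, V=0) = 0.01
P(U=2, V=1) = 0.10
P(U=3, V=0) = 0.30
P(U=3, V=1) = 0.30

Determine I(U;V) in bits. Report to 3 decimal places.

0.061 bits

Marginals: p(U) = (0.2900, 0.1100, 0.6000), p(V) = (0.4700, 0.5300).
I(U;V) = Σ p(x,y)·log₂[p(x,y)/(p(x)p(y))].
  (1,0): 0.16·log₂(1.1739) = 0.0370
  (1,1): 0.13·log₂(0.8458) = -0.0314
  (2,0): 0.01·log₂(0.1934) = -0.0237
  (2,1): 0.10·log₂(1.7153) = 0.0778
  (3,0): 0.30·log₂(1.0638) = 0.0268
  (3,1): 0.30·log₂(0.9434) = -0.0252
Sum = 0.061 bits.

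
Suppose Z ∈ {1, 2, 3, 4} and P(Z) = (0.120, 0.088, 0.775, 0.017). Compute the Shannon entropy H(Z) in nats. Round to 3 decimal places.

0.735 nats

H(Z) = −Σ p·ln p.
  −(0.120)·ln(0.120) = 0.2544
  −(0.088)·ln(0.088) = 0.2139
  −(0.775)·ln(0.775) = 0.1975
  −(0.017)·ln(0.017) = 0.0693
Sum: 0.2544 + 0.2139 + 0.1975 + 0.0693 = 0.735 nats.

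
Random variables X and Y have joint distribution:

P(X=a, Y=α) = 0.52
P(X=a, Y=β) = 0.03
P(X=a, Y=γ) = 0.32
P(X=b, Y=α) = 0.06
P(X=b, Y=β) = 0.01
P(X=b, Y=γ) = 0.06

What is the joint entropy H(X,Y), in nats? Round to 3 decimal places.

1.194 nats

H(X,Y) = −Σ p(x,y)·ln p(x,y) over all 6 cells.
  cell (a,α): −0.52·ln0.52 = 0.3400
  cell (a,β): −0.03·ln0.03 = 0.1052
  cell (a,γ): −0.32·ln0.32 = 0.3646
  cell (b,α): −0.06·ln0.06 = 0.1688
  cell (b,β): −0.01·ln0.01 = 0.0461
  cell (b,γ): −0.06·ln0.06 = 0.1688
Sum = 1.194 nats.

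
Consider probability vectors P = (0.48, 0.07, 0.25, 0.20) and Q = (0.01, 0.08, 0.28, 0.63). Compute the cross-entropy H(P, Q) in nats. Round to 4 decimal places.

H(P,Q) = −Σ p·ln q.
  −0.48·ln(0.01) = 2.21048
  −0.07·ln(0.08) = 0.17680
  −0.25·ln(0.28) = 0.31824
  −0.20·ln(0.63) = 0.09241
H(P,Q) = 2.7979 nats.

2.7979 nats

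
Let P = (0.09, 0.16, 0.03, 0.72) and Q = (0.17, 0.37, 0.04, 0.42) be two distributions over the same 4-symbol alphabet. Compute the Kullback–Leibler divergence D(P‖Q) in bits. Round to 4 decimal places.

0.2713 bits

D(P‖Q) = Σ p·log₂(p/q).
  0.09·log₂(0.09/0.17) = -0.08258
  0.16·log₂(0.16/0.37) = -0.19351
  0.03·log₂(0.03/0.04) = -0.01245
  0.72·log₂(0.72/0.42) = 0.55988
D(P‖Q) = 0.2713 bits.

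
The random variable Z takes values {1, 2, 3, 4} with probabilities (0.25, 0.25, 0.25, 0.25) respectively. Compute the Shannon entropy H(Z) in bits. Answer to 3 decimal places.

H(Z) = −Σ p·log₂ p.
  −(0.25)·log₂(0.25) = 0.5000
  −(0.25)·log₂(0.25) = 0.5000
  −(0.25)·log₂(0.25) = 0.5000
  −(0.25)·log₂(0.25) = 0.5000
Sum: 0.5000 + 0.5000 + 0.5000 + 0.5000 = 2.000 bits.

2.000 bits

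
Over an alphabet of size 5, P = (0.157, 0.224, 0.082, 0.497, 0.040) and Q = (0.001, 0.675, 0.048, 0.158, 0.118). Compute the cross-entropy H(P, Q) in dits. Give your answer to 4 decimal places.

H(P,Q) = −Σ p·log₁₀ q.
  −0.157·log₁₀(0.001) = 0.47100
  −0.224·log₁₀(0.675) = 0.03824
  −0.082·log₁₀(0.048) = 0.10814
  −0.497·log₁₀(0.158) = 0.39827
  −0.040·log₁₀(0.118) = 0.03712
H(P,Q) = 1.0528 dits.

1.0528 dits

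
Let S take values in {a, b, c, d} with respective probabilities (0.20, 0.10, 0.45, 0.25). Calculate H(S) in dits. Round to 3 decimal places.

0.546 dits

H(S) = −Σ p·log₁₀ p.
  −(0.20)·log₁₀(0.20) = 0.1398
  −(0.10)·log₁₀(0.10) = 0.1000
  −(0.45)·log₁₀(0.45) = 0.1561
  −(0.25)·log₁₀(0.25) = 0.1505
Sum: 0.1398 + 0.1000 + 0.1561 + 0.1505 = 0.546 dits.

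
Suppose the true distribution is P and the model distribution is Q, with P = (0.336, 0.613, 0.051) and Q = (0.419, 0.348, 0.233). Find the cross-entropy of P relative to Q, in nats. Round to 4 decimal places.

1.0136 nats

H(P,Q) = −Σ p·ln q.
  −0.336·ln(0.419) = 0.29228
  −0.613·ln(0.348) = 0.64705
  −0.051·ln(0.233) = 0.07429
H(P,Q) = 1.0136 nats.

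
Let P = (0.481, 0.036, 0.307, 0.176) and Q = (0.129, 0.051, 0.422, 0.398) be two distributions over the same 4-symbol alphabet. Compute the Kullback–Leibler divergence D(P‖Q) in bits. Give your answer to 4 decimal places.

D(P‖Q) = Σ p·log₂(p/q).
  0.481·log₂(0.481/0.129) = 0.91326
  0.036·log₂(0.036/0.051) = -0.01809
  0.307·log₂(0.307/0.422) = -0.14091
  0.176·log₂(0.176/0.398) = -0.20719
D(P‖Q) = 0.5471 bits.

0.5471 bits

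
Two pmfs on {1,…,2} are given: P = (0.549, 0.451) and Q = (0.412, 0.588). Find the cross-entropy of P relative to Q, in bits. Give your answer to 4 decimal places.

1.0478 bits

H(P,Q) = −Σ p·log₂ q.
  −0.549·log₂(0.412) = 0.70233
  −0.451·log₂(0.588) = 0.34552
H(P,Q) = 1.0478 bits.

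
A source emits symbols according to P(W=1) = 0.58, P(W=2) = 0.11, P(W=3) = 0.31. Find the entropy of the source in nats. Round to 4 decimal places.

0.9218 nats

H(W) = −Σ p·ln p.
  −(0.58)·ln(0.58) = 0.31594
  −(0.11)·ln(0.11) = 0.24280
  −(0.31)·ln(0.31) = 0.36307
Sum: 0.31594 + 0.24280 + 0.36307 = 0.9218 nats.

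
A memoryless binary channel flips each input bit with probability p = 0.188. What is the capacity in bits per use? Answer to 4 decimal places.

0.3027 bits

Binary symmetric channel: C = 1 − h₂(ε) where h₂ is the binary entropy function.
h₂(0.188) = −0.188·log₂0.188 − 0.812·log₂0.812 = 0.6973.
C = 1 − 0.6973 = 0.3027 bits per channel use.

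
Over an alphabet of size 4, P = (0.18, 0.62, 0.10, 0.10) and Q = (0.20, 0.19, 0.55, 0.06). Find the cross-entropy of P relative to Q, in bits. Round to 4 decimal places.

2.3956 bits

H(P,Q) = −Σ p·log₂ q.
  −0.18·log₂(0.20) = 0.41795
  −0.62·log₂(0.19) = 1.48548
  −0.10·log₂(0.55) = 0.08625
  −0.10·log₂(0.06) = 0.40589
H(P,Q) = 2.3956 bits.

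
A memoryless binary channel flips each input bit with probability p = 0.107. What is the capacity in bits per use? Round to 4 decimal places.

Binary symmetric channel: C = 1 − h₂(ε) where h₂ is the binary entropy function.
h₂(0.107) = −0.107·log₂0.107 − 0.893·log₂0.893 = 0.4908.
C = 1 − 0.4908 = 0.5092 bits per channel use.

0.5092 bits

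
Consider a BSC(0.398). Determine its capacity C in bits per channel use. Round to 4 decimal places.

0.0302 bits

Binary symmetric channel: C = 1 − h₂(ε) where h₂ is the binary entropy function.
h₂(0.398) = −0.398·log₂0.398 − 0.602·log₂0.602 = 0.9698.
C = 1 − 0.9698 = 0.0302 bits per channel use.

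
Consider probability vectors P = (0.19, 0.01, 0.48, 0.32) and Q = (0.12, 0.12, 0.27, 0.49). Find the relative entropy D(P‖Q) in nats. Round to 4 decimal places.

D(P‖Q) = Σ p·ln(p/q).
  0.19·ln(0.19/0.12) = 0.08731
  0.01·ln(0.01/0.12) = -0.02485
  0.48·ln(0.48/0.27) = 0.27617
  0.32·ln(0.32/0.49) = -0.13635
D(P‖Q) = 0.2023 nats.

0.2023 nats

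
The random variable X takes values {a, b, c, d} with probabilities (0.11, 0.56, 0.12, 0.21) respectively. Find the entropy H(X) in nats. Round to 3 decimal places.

H(X) = −Σ p·ln p.
  −(0.11)·ln(0.11) = 0.2428
  −(0.56)·ln(0.56) = 0.3247
  −(0.12)·ln(0.12) = 0.2544
  −(0.21)·ln(0.21) = 0.3277
Sum: 0.2428 + 0.3247 + 0.2544 + 0.3277 = 1.150 nats.

1.150 nats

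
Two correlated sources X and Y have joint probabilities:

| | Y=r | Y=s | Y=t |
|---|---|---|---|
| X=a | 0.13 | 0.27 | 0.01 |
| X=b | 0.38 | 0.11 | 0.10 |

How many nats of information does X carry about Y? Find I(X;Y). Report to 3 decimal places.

0.125 nats

Marginals: p(X) = (0.4100, 0.5900), p(Y) = (0.5100, 0.3800, 0.1100).
I(X;Y) = Σ p(x,y)·ln[p(x,y)/(p(x)p(y))].
  (a,r): 0.13·ln(0.6217) = -0.0618
  (a,s): 0.27·ln(1.7330) = 0.1485
  (a,t): 0.01·ln(0.2217) = -0.0151
  (b,r): 0.38·ln(1.2629) = 0.0887
  (b,s): 0.11·ln(0.4906) = -0.0783
  (b,t): 0.10·ln(1.5408) = 0.0432
Sum = 0.125 nats.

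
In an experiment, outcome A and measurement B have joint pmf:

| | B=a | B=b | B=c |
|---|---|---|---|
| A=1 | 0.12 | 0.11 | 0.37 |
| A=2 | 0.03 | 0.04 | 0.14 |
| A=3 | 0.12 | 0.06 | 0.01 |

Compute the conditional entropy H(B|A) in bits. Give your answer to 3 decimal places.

1.290 bits

Chain rule: H(B|A) = H(A,B) − H(A).
Marginals: p(A) = (0.6000, 0.2100, 0.1900), p(B) = (0.2700, 0.2100, 0.5200).
H(A,B) = 2.6598 bits; H(A) = 1.3702 bits.
H(B|A) = 2.6598 − 1.3702 = 1.290 bits.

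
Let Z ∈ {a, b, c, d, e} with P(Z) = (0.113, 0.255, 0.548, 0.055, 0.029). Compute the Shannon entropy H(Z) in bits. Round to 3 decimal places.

1.712 bits

H(Z) = −Σ p·log₂ p.
  −(0.113)·log₂(0.113) = 0.3555
  −(0.255)·log₂(0.255) = 0.5027
  −(0.548)·log₂(0.548) = 0.4755
  −(0.055)·log₂(0.055) = 0.2301
  −(0.029)·log₂(0.029) = 0.1481
Sum: 0.3555 + 0.5027 + 0.4755 + 0.2301 + 0.1481 = 1.712 bits.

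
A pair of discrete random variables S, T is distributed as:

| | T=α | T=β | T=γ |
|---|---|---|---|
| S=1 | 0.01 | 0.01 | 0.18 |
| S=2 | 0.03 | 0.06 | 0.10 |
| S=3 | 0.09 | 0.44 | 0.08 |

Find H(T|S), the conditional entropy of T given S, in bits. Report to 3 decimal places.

1.076 bits

Chain rule: H(T|S) = H(S,T) − H(S).
Marginals: p(S) = (0.2000, 0.1900, 0.6100), p(T) = (0.1300, 0.5100, 0.3600).
H(S,T) = 2.4310 bits; H(S) = 1.3546 bits.
H(T|S) = 2.4310 − 1.3546 = 1.076 bits.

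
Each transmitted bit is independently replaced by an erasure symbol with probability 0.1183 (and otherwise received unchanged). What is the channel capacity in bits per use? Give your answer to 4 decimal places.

Binary erasure channel: capacity C = 1 − ε.
C = 1 − 0.1183 = 0.8817 bits per channel use.

0.8817 bits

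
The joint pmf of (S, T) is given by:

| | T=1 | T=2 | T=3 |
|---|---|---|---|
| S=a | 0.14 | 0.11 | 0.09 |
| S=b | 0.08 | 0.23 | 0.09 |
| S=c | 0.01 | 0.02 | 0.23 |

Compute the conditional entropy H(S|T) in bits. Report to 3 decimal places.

1.273 bits

Chain rule: H(S|T) = H(S,T) − H(T).
Marginals: p(S) = (0.3400, 0.4000, 0.2600), p(T) = (0.2300, 0.3600, 0.4100).
H(S,T) = 2.8189 bits; H(T) = 1.5457 bits.
H(S|T) = 2.8189 − 1.5457 = 1.273 bits.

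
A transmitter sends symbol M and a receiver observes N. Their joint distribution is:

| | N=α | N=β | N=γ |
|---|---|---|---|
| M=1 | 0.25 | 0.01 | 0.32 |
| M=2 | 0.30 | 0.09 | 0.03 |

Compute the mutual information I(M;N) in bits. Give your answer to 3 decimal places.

0.240 bits

Marginals: p(M) = (0.5800, 0.4200), p(N) = (0.5500, 0.1000, 0.3500).
I(M;N) = H(M) + H(N) − H(M,N).
H(M) = 0.9815, H(N) = 1.3367, H(M,N) = 2.0780.
I(M;N) = 0.9815 + 1.3367 − 2.0780 = 0.240 bits.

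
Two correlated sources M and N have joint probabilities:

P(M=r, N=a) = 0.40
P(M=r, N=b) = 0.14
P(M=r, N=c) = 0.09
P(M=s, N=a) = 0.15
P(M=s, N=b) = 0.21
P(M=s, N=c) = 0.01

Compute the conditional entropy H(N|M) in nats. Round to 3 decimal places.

Chain rule: H(N|M) = H(M,N) − H(M).
Marginals: p(M) = (0.6300, 0.3700), p(N) = (0.5500, 0.3500, 0.1000).
H(M,N) = 1.5168 nats; H(M) = 0.6590 nats.
H(N|M) = 1.5168 − 0.6590 = 0.858 nats.

0.858 nats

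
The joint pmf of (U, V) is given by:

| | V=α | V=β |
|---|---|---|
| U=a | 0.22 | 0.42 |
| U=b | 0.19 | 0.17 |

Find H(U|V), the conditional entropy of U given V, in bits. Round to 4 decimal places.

0.9195 bits

Marginals: p(U) = (0.6400, 0.3600), p(V) = (0.4100, 0.5900).
H(U|V) = Σ p(V) · H(U|V=·).
  V=α: p=0.4100, H(U|V=α) = 0.9961
  V=β: p=0.5900, H(U|V=β) = 0.8663
Weighted sum = 0.9195 bits.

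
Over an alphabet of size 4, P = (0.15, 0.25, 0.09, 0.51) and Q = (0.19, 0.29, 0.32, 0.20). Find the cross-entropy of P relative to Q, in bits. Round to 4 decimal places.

2.1380 bits

H(P,Q) = −Σ p·log₂ q.
  −0.15·log₂(0.19) = 0.35939
  −0.25·log₂(0.29) = 0.44647
  −0.09·log₂(0.32) = 0.14795
  −0.51·log₂(0.20) = 1.18418
H(P,Q) = 2.1380 bits.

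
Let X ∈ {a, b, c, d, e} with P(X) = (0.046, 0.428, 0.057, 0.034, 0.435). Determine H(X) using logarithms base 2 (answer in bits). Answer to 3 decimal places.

H(X) = −Σ p·log₂ p.
  −(0.046)·log₂(0.046) = 0.2043
  −(0.428)·log₂(0.428) = 0.5240
  −(0.057)·log₂(0.057) = 0.2356
  −(0.034)·log₂(0.034) = 0.1659
  −(0.435)·log₂(0.435) = 0.5224
Sum: 0.2043 + 0.5240 + 0.2356 + 0.1659 + 0.5224 = 1.652 bits.

1.652 bits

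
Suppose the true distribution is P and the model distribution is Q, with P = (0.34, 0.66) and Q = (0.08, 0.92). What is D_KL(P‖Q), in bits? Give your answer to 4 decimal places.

D(P‖Q) = Σ p·log₂(p/q).
  0.34·log₂(0.34/0.08) = 0.70974
  0.66·log₂(0.66/0.92) = -0.31625
D(P‖Q) = 0.3935 bits.

0.3935 bits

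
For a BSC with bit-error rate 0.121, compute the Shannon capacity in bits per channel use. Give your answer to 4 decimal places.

Binary symmetric channel: C = 1 − h₂(ε) where h₂ is the binary entropy function.
h₂(0.121) = −0.121·log₂0.121 − 0.879·log₂0.879 = 0.5322.
C = 1 − 0.5322 = 0.4678 bits per channel use.

0.4678 bits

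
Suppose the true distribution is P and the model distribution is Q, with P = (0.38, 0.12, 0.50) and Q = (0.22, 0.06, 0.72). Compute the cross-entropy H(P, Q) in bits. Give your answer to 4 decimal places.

H(P,Q) = −Σ p·log₂ q.
  −0.38·log₂(0.22) = 0.83008
  −0.12·log₂(0.06) = 0.48707
  −0.50·log₂(0.72) = 0.23697
H(P,Q) = 1.5541 bits.

1.5541 bits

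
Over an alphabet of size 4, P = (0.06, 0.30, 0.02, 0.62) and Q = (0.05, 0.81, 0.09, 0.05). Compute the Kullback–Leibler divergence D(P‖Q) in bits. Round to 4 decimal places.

1.7945 bits

D(P‖Q) = Σ p·log₂(p/q).
  0.06·log₂(0.06/0.05) = 0.01578
  0.30·log₂(0.30/0.81) = -0.42989
  0.02·log₂(0.02/0.09) = -0.04340
  0.62·log₂(0.62/0.05) = 2.25201
D(P‖Q) = 1.7945 bits.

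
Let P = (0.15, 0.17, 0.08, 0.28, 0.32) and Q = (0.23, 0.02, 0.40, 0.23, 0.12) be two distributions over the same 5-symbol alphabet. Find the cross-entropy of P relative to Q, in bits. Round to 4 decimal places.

2.9558 bits

H(P,Q) = −Σ p·log₂ q.
  −0.15·log₂(0.23) = 0.31804
  −0.17·log₂(0.02) = 0.95946
  −0.08·log₂(0.40) = 0.10575
  −0.28·log₂(0.23) = 0.59368
  −0.32·log₂(0.12) = 0.97885
H(P,Q) = 2.9558 bits.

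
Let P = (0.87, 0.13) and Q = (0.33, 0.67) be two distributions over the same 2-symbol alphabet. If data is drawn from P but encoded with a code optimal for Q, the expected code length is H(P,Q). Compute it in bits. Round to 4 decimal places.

H(P,Q) = −Σ p·log₂ q.
  −0.87·log₂(0.33) = 1.39153
  −0.13·log₂(0.67) = 0.07511
H(P,Q) = 1.4666 bits.

1.4666 bits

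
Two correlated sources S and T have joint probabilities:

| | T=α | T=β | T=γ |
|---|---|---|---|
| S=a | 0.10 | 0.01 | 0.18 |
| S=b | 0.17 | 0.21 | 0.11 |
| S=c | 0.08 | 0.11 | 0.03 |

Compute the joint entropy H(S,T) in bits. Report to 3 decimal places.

2.895 bits

H(S,T) = −Σ p(x,y)·log₂ p(x,y) over all 9 cells.
  cell (a,α): −0.10·log₂0.10 = 0.3322
  cell (a,β): −0.01·log₂0.01 = 0.0664
  cell (a,γ): −0.18·log₂0.18 = 0.4453
  cell (b,α): −0.17·log₂0.17 = 0.4346
  cell (b,β): −0.21·log₂0.21 = 0.4728
  cell (b,γ): −0.11·log₂0.11 = 0.3503
  cell (c,α): −0.08·log₂0.08 = 0.2915
  cell (c,β): −0.11·log₂0.11 = 0.3503
  cell (c,γ): −0.03·log₂0.03 = 0.1518
Sum = 2.895 bits.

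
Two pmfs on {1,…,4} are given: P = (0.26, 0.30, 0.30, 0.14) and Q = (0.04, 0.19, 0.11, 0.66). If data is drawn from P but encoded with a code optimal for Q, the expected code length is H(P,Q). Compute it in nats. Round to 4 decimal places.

H(P,Q) = −Σ p·ln q.
  −0.26·ln(0.04) = 0.83691
  −0.30·ln(0.19) = 0.49822
  −0.30·ln(0.11) = 0.66218
  −0.14·ln(0.66) = 0.05817
H(P,Q) = 2.0555 nats.

2.0555 nats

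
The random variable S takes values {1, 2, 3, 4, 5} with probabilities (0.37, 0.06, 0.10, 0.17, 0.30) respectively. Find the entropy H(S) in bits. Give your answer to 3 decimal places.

2.062 bits

H(S) = −Σ p·log₂ p.
  −(0.37)·log₂(0.37) = 0.5307
  −(0.06)·log₂(0.06) = 0.2435
  −(0.10)·log₂(0.10) = 0.3322
  −(0.17)·log₂(0.17) = 0.4346
  −(0.30)·log₂(0.30) = 0.5211
Sum: 0.5307 + 0.2435 + 0.3322 + 0.4346 + 0.5211 = 2.062 bits.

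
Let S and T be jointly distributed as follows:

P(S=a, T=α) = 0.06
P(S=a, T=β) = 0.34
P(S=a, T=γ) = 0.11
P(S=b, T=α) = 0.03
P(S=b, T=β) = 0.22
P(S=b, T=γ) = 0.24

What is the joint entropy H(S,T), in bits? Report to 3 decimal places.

2.249 bits

H(S,T) = −Σ p(x,y)·log₂ p(x,y) over all 6 cells.
  cell (a,α): −0.06·log₂0.06 = 0.2435
  cell (a,β): −0.34·log₂0.34 = 0.5292
  cell (a,γ): −0.11·log₂0.11 = 0.3503
  cell (b,α): −0.03·log₂0.03 = 0.1518
  cell (b,β): −0.22·log₂0.22 = 0.4806
  cell (b,γ): −0.24·log₂0.24 = 0.4941
Sum = 2.249 bits.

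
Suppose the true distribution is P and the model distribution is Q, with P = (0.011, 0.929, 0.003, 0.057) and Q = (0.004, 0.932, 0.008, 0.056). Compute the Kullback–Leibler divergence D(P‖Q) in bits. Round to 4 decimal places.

0.0089 bits

D(P‖Q) = Σ p·log₂(p/q).
  0.011·log₂(0.011/0.004) = 0.01605
  0.929·log₂(0.929/0.932) = -0.00432
  0.003·log₂(0.003/0.008) = -0.00425
  0.057·log₂(0.057/0.056) = 0.00146
D(P‖Q) = 0.0089 bits.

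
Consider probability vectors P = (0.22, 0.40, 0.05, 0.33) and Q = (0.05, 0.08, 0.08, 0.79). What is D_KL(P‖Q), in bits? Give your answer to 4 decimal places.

0.9495 bits

D(P‖Q) = Σ p·log₂(p/q).
  0.22·log₂(0.22/0.05) = 0.47025
  0.40·log₂(0.40/0.08) = 0.92877
  0.05·log₂(0.05/0.08) = -0.03390
  0.33·log₂(0.33/0.79) = -0.41560
D(P‖Q) = 0.9495 bits.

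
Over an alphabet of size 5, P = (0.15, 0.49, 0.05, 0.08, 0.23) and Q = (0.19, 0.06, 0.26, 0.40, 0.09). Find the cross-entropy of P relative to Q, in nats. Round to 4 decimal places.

2.3222 nats

H(P,Q) = −Σ p·ln q.
  −0.15·ln(0.19) = 0.24911
  −0.49·ln(0.06) = 1.37857
  −0.05·ln(0.26) = 0.06735
  −0.08·ln(0.40) = 0.07330
  −0.23·ln(0.09) = 0.55383
H(P,Q) = 2.3222 nats.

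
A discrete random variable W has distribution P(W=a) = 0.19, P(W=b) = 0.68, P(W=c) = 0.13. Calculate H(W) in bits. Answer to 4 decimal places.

1.2162 bits

H(W) = −Σ p·log₂ p.
  −(0.19)·log₂(0.19) = 0.45523
  −(0.68)·log₂(0.68) = 0.37835
  −(0.13)·log₂(0.13) = 0.38264
Sum: 0.45523 + 0.37835 + 0.38264 = 1.2162 bits.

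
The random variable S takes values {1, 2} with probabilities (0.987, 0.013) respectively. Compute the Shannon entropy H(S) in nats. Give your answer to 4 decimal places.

0.0694 nats

H(S) = −Σ p·ln p.
  −(0.987)·ln(0.987) = 0.01292
  −(0.013)·ln(0.013) = 0.05646
Sum: 0.01292 + 0.05646 = 0.0694 nats.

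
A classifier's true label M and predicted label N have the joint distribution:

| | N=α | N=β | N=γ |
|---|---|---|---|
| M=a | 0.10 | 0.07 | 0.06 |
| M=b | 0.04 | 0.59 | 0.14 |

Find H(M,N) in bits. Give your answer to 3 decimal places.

1.876 bits

H(M,N) = −Σ p(x,y)·log₂ p(x,y) over all 6 cells.
  cell (a,α): −0.10·log₂0.10 = 0.3322
  cell (a,β): −0.07·log₂0.07 = 0.2686
  cell (a,γ): −0.06·log₂0.06 = 0.2435
  cell (b,α): −0.04·log₂0.04 = 0.1858
  cell (b,β): −0.59·log₂0.59 = 0.4491
  cell (b,γ): −0.14·log₂0.14 = 0.3971
Sum = 1.876 bits.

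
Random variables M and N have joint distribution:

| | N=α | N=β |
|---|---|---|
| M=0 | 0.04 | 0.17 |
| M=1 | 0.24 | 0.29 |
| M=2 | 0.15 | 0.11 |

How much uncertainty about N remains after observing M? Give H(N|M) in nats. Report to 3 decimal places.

Chain rule: H(N|M) = H(M,N) − H(M).
Marginals: p(M) = (0.2100, 0.5300, 0.2600), p(N) = (0.4300, 0.5700).
H(M,N) = 1.6588 nats; H(M) = 1.0145 nats.
H(N|M) = 1.6588 − 1.0145 = 0.644 nats.

0.644 nats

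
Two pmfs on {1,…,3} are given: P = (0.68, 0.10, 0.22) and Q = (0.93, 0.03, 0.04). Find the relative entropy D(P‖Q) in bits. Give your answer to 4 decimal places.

D(P‖Q) = Σ p·log₂(p/q).
  0.68·log₂(0.68/0.93) = -0.30715
  0.10·log₂(0.10/0.03) = 0.17370
  0.22·log₂(0.22/0.04) = 0.54107
D(P‖Q) = 0.4076 bits.

0.4076 bits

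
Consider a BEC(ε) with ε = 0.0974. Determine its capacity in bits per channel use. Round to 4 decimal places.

0.9026 bits

Binary erasure channel: capacity C = 1 − ε.
C = 1 − 0.0974 = 0.9026 bits per channel use.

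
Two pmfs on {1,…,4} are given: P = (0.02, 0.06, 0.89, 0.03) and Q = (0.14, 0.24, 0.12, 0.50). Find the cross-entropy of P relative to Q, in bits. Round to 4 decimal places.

2.9327 bits

H(P,Q) = −Σ p·log₂ q.
  −0.02·log₂(0.14) = 0.05673
  −0.06·log₂(0.24) = 0.12353
  −0.89·log₂(0.12) = 2.72242
  −0.03·log₂(0.50) = 0.03000
H(P,Q) = 2.9327 bits.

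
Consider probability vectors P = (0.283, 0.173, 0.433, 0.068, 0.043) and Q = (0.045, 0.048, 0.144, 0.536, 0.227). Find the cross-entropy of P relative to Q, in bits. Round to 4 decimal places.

3.3878 bits

H(P,Q) = −Σ p·log₂ q.
  −0.283·log₂(0.045) = 1.26612
  −0.173·log₂(0.048) = 0.75788
  −0.433·log₂(0.144) = 1.21061
  −0.068·log₂(0.536) = 0.06118
  −0.043·log₂(0.227) = 0.09199
H(P,Q) = 3.3878 bits.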